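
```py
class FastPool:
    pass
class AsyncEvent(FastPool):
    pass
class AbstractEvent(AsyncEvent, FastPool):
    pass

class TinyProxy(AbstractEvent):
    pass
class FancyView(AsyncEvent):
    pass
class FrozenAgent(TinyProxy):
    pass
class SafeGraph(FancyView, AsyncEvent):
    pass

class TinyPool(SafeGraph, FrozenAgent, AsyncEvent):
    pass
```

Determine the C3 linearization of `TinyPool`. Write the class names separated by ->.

TinyPool -> SafeGraph -> FancyView -> FrozenAgent -> TinyProxy -> AbstractEvent -> AsyncEvent -> FastPool -> object

L[TinyPool] = TinyPool + merge(L[SafeGraph], L[FrozenAgent], L[AsyncEvent], [SafeGraph FrozenAgent AsyncEvent])
  take SafeGraph:  [SafeGraph FancyView AsyncEvent FastPool object] + [FrozenAgent TinyProxy AbstractEvent AsyncEvent FastPool object] + [AsyncEvent FastPool object] + [SafeGraph FrozenAgent AsyncEvent]
  take FancyView:  [FancyView AsyncEvent FastPool object] + [FrozenAgent TinyProxy AbstractEvent AsyncEvent FastPool object] + [AsyncEvent FastPool object] + [FrozenAgent AsyncEvent]
  take FrozenAgent:  [AsyncEvent FastPool object] + [FrozenAgent TinyProxy AbstractEvent AsyncEvent FastPool object] + [AsyncEvent FastPool object] + [FrozenAgent AsyncEvent]
  take TinyProxy:  [AsyncEvent FastPool object] + [TinyProxy AbstractEvent AsyncEvent FastPool object] + [AsyncEvent FastPool object] + [AsyncEvent]
  take AbstractEvent:  [AsyncEvent FastPool object] + [AbstractEvent AsyncEvent FastPool object] + [AsyncEvent FastPool object] + [AsyncEvent]
  take AsyncEvent:  [AsyncEvent FastPool object] + [AsyncEvent FastPool object] + [AsyncEvent FastPool object] + [AsyncEvent]
  take FastPool:  [FastPool object] + [FastPool object] + [FastPool object]
  take object:  [object] + [object] + [object]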